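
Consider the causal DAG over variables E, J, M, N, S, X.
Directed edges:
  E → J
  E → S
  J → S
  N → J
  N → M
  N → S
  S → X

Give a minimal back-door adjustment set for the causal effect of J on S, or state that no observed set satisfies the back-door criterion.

J→S: minimal back-door set {E, N}.

desc(J)\{J}={S,X}; candidates ⊆ {E,M,N}.
size 0: {}; under {} J still reaches {E,M,N,S,X} ∋ S.
size 1: {E}, {M}, {N}; under {E} J still reaches {M,N,S,X} ∋ S.
{E,N}: J⊥S given {E,N} in G with J→· removed — back-door holds.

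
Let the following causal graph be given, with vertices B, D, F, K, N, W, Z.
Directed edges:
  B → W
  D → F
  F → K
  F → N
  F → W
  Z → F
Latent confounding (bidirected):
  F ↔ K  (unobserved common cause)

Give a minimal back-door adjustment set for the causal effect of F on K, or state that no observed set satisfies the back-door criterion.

F→K: no observed back-door set.

desc(F)\{F}={K,N,W}; candidates ⊆ {B,D,Z}.
F↔K: latent back-door arc(s) into F.
size 0: {}; under {} F still reaches {D,K,Z} ∋ K.
size 1: {B}, {D}, {Z}; under {B} F still reaches {D,K,Z} ∋ K.
size 2: {B,D}, {B,Z}, {D,Z}; under {B,D} F still reaches {K,Z} ∋ K.
F↔K cannot be blocked by any observed set — no back-door set.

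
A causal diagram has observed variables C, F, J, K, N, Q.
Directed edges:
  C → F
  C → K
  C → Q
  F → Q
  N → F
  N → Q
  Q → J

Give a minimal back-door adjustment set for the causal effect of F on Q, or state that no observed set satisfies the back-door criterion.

F→Q: minimal back-door set {C, N}.

desc(F)\{F}={J,Q}; candidates ⊆ {C,K,N}.
size 0: {}; under {} F still reaches {C,J,K,N,Q} ∋ Q.
size 1: {C}, {K}, {N}; under {C} F still reaches {J,N,Q} ∋ Q.
{C,N}: F⊥Q given {C,N} in G with F→· removed — back-door holds.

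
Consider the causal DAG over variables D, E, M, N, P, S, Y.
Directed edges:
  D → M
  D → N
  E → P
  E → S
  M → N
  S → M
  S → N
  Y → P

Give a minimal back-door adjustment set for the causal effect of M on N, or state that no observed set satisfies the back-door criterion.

M→N: minimal back-door set {D, S}.

desc(M)\{M}={N}; candidates ⊆ {D,E,P,S,Y}.
size 0: {}; under {} M still reaches {D,E,N,P,S} ∋ N.
size 1: {D}, {E}, {P} …(+2); under {D} M still reaches {E,N,P,S} ∋ N.
{D,S}: M⊥N given {D,S} in G with M→· removed — back-door holds.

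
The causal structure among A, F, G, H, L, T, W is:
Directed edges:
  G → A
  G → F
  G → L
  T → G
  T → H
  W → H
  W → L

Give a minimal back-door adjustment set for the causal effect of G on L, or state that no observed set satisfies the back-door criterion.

desc(G)\{G}={A,F,L}; candidates ⊆ {H,T,W}.
∅: G⊥L given ∅ in G with G→· removed — back-door holds.

G→L: minimal back-door set ∅.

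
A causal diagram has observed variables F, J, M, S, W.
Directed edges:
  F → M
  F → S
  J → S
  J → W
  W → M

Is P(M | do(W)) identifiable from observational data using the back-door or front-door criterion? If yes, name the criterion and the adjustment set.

P(M|do(W)): backdoor, adjust for ∅.

desc(W)\{W}={M}; candidates ⊆ {F,J,S}.
∅: W⊥M given ∅ in G with W→· removed — back-door holds.
P(M|do(W)) = P(M|W) — no adjustment needed.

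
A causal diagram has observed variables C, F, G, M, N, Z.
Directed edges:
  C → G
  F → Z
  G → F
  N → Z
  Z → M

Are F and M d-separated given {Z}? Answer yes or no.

Yes — F ⊥ M | {Z}.

Bayes-Ball from F | {Z} reaches {C,G,N}.
M ∉ reach(F|{Z}) ⇒ F ⊥ M | {Z}.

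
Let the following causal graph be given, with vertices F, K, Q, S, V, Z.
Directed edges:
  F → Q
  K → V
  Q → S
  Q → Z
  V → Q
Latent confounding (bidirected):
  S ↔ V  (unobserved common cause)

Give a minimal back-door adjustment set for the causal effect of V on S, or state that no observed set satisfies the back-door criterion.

desc(V)\{V}={Q,S,Z}; candidates ⊆ {F,K}.
V↔S: latent back-door arc(s) into V.
size 0: {}; under {} V still reaches {K,S} ∋ S.
size 1: {F}, {K}; under {F} V still reaches {K,S} ∋ S.
size 2: {F,K}; under {F,K} V still reaches {S} ∋ S.
V↔S cannot be blocked by any observed set — no back-door set.

V→S: no observed back-door set.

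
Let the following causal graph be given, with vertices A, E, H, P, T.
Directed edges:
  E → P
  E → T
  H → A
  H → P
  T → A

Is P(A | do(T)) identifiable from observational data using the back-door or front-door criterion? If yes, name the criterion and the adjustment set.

desc(T)\{T}={A}; candidates ⊆ {E,H,P}.
∅: T⊥A given ∅ in G with T→· removed — back-door holds.
P(A|do(T)) = P(A|T) — no adjustment needed.

P(A|do(T)): backdoor, adjust for ∅.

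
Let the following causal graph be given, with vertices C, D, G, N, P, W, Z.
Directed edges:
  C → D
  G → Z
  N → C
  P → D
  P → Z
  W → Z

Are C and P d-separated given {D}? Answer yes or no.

Bayes-Ball from C | {D} reaches {N,P,Z}.
P ∈ reach(C|{D}) ⇒ C ⊥̸ P | {D}.

No — C and P are d-connected given {D}.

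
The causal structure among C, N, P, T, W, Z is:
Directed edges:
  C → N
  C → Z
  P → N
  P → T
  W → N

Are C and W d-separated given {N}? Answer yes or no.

Bayes-Ball from C | {N} reaches {P,T,W,Z}.
W ∈ reach(C|{N}) ⇒ C ⊥̸ W | {N}.

No — C and W are d-connected given {N}.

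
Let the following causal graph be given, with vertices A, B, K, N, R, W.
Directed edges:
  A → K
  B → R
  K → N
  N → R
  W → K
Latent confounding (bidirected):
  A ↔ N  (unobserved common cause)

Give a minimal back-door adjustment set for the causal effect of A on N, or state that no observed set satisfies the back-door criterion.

A→N: no observed back-door set.

desc(A)\{A}={K,N,R}; candidates ⊆ {B,W}.
A↔N: latent back-door arc(s) into A.
size 0: {}; under {} A still reaches {N,R} ∋ N.
size 1: {B}, {W}; under {B} A still reaches {N,R} ∋ N.
size 2: {B,W}; under {B,W} A still reaches {N,R} ∋ N.
A↔N cannot be blocked by any observed set — no back-door set.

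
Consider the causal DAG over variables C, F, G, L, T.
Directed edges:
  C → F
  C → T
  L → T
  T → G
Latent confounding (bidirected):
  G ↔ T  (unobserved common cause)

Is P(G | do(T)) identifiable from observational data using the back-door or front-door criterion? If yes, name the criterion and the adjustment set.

P(G|do(T)): not identifiable (no BD/FD set).

desc(T)\{T}={G}; candidates ⊆ {C,F,L}.
T↔G: latent back-door arc(s) into T.
size 0: {}; under {} T still reaches {C,F,G,L} ∋ G.
size 1: {C}, {F}, {L}; under {C} T still reaches {G,L} ∋ G.
size 2: {C,F}, {C,L}, {F,L}; under {C,F} T still reaches {G,L} ∋ G.
T↔G cannot be blocked by any observed set — no back-door set.
No mediator lies on a directed T→…→G path.
Neither criterion identifies P(G|do(T)) in this graph.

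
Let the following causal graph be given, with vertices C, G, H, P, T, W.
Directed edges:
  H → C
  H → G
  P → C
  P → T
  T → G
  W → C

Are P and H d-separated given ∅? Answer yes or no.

Yes — P ⊥ H | ∅.

Bayes-Ball from P | ∅ reaches {C,G,T}.
H ∉ reach(P|∅) ⇒ P ⊥ H | ∅.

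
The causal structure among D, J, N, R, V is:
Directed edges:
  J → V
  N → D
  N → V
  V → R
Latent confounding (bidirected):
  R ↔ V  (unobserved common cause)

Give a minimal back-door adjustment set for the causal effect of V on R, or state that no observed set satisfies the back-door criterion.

V→R: no observed back-door set.

desc(V)\{V}={R}; candidates ⊆ {D,J,N}.
V↔R: latent back-door arc(s) into V.
size 0: {}; under {} V still reaches {D,J,N,R} ∋ R.
size 1: {D}, {J}, {N}; under {D} V still reaches {J,N,R} ∋ R.
size 2: {D,J}, {D,N}, {J,N}; under {D,J} V still reaches {N,R} ∋ R.
V↔R cannot be blocked by any observed set — no back-door set.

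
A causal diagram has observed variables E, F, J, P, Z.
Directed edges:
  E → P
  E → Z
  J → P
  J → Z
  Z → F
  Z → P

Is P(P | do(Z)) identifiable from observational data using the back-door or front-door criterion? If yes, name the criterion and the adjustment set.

P(P|do(Z)): backdoor, adjust for {E, J}.

desc(Z)\{Z}={F,P}; candidates ⊆ {E,J}.
size 0: {}; under {} Z still reaches {E,J,P} ∋ P.
size 1: {E}, {J}; under {E} Z still reaches {J,P} ∋ P.
{E,J}: Z⊥P given {E,J} in G with Z→· removed — back-door holds.
P(P|do(Z)) = Σ_{E,J} P(P|Z,E,J)·P(E,J).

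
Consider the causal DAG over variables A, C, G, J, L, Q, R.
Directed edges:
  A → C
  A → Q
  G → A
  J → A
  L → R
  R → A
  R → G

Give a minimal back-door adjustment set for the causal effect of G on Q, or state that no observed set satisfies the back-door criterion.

desc(G)\{G}={A,C,Q}; candidates ⊆ {J,L,R}.
size 0: {}; under {} G still reaches {A,C,L,Q,R} ∋ Q.
{R}: G⊥Q given {R} in G with G→· removed — back-door holds.

G→Q: minimal back-door set {R}.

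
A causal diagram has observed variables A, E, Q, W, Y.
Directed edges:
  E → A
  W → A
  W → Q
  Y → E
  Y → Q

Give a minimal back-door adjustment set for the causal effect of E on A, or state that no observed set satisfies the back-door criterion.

E→A: minimal back-door set ∅.

desc(E)\{E}={A}; candidates ⊆ {Q,W,Y}.
∅: E⊥A given ∅ in G with E→· removed — back-door holds.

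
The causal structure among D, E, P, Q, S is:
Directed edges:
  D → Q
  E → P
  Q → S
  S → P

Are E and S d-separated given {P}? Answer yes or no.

No — E and S are d-connected given {P}.

Bayes-Ball from E | {P} reaches {D,Q,S}.
S ∈ reach(E|{P}) ⇒ E ⊥̸ S | {P}.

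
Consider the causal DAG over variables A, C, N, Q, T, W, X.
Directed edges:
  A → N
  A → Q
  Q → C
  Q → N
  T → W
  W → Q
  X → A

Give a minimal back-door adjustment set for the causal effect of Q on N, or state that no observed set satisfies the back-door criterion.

desc(Q)\{Q}={C,N}; candidates ⊆ {A,T,W,X}.
size 0: {}; under {} Q still reaches {A,N,T,W,X} ∋ N.
{A}: Q⊥N given {A} in G with Q→· removed — back-door holds.

Q→N: minimal back-door set {A}.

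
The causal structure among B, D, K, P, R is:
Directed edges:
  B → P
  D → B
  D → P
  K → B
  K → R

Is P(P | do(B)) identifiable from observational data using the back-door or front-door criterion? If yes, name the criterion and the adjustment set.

P(P|do(B)): backdoor, adjust for {D}.

desc(B)\{B}={P}; candidates ⊆ {D,K,R}.
size 0: {}; under {} B still reaches {D,K,P,R} ∋ P.
{D}: B⊥P given {D} in G with B→· removed — back-door holds.
P(P|do(B)) = Σ_{D} P(P|B,D)·P(D).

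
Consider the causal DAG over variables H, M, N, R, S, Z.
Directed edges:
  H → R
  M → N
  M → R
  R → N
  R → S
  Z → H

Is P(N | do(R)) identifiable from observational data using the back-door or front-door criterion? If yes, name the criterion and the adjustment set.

P(N|do(R)): backdoor, adjust for {M}.

desc(R)\{R}={N,S}; candidates ⊆ {H,M,Z}.
size 0: {}; under {} R still reaches {H,M,N,Z} ∋ N.
{M}: R⊥N given {M} in G with R→· removed — back-door holds.
P(N|do(R)) = Σ_{M} P(N|R,M)·P(M).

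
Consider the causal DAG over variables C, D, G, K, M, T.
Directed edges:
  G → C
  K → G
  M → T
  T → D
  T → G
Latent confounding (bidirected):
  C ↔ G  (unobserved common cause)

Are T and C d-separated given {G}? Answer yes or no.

Bayes-Ball from T | {G} reaches {C,D,K,M}.
C ∈ reach(T|{G}) ⇒ T ⊥̸ C | {G}.

No — T and C are d-connected given {G}.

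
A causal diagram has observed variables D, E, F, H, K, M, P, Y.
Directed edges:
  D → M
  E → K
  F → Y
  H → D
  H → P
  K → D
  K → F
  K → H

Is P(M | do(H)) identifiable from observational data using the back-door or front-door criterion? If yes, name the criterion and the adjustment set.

P(M|do(H)): backdoor, adjust for {K}.

desc(H)\{H}={D,M,P}; candidates ⊆ {E,F,K,Y}.
size 0: {}; under {} H still reaches {D,E,F,K,M,Y} ∋ M.
{K}: H⊥M given {K} in G with H→· removed — back-door holds.
P(M|do(H)) = Σ_{K} P(M|H,K)·P(K).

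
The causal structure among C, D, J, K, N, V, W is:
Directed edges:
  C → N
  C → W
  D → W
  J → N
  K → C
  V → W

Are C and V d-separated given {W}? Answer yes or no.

Bayes-Ball from C | {W} reaches {D,K,N,V}.
V ∈ reach(C|{W}) ⇒ C ⊥̸ V | {W}.

No — C and V are d-connected given {W}.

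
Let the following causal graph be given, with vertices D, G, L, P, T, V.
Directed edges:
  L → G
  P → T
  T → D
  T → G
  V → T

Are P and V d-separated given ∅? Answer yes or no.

Yes — P ⊥ V | ∅.

Bayes-Ball from P | ∅ reaches {D,G,T}.
V ∉ reach(P|∅) ⇒ P ⊥ V | ∅.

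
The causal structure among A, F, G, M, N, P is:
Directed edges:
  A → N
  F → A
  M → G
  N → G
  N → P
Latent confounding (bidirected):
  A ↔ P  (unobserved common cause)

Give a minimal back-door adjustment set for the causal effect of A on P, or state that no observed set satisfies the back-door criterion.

desc(A)\{A}={G,N,P}; candidates ⊆ {F,M}.
A↔P: latent back-door arc(s) into A.
size 0: {}; under {} A still reaches {F,P} ∋ P.
size 1: {F}, {M}; under {F} A still reaches {P} ∋ P.
size 2: {F,M}; under {F,M} A still reaches {P} ∋ P.
A↔P cannot be blocked by any observed set — no back-door set.

A→P: no observed back-door set.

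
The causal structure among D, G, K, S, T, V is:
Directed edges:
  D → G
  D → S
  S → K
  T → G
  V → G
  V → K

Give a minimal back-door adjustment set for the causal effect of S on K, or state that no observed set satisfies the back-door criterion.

S→K: minimal back-door set ∅.

desc(S)\{S}={K}; candidates ⊆ {D,G,T,V}.
∅: S⊥K given ∅ in G with S→· removed — back-door holds.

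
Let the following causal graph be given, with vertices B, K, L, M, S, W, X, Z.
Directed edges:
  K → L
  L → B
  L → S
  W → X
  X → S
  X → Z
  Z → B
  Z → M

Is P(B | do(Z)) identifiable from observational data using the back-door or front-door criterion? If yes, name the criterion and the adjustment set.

desc(Z)\{Z}={B,M}; candidates ⊆ {K,L,S,W,X}.
∅: Z⊥B given ∅ in G with Z→· removed — back-door holds.
P(B|do(Z)) = P(B|Z) — no adjustment needed.

P(B|do(Z)): backdoor, adjust for ∅.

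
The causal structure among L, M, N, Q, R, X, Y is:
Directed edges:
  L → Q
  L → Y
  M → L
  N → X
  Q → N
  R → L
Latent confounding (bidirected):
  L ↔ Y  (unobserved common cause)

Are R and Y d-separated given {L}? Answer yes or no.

No — R and Y are d-connected given {L}.

Bayes-Ball from R | {L} reaches {M,Y}.
Y ∈ reach(R|{L}) ⇒ R ⊥̸ Y | {L}.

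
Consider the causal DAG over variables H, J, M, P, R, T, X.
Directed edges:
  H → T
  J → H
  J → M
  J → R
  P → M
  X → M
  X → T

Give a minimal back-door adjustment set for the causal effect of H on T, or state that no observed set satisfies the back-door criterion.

H→T: minimal back-door set ∅.

desc(H)\{H}={T}; candidates ⊆ {J,M,P,R,X}.
∅: H⊥T given ∅ in G with H→· removed — back-door holds.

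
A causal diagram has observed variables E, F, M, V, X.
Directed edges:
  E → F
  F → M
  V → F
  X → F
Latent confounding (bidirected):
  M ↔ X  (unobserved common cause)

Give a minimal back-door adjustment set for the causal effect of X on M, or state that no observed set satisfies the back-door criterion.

X→M: no observed back-door set.

desc(X)\{X}={F,M}; candidates ⊆ {E,V}.
X↔M: latent back-door arc(s) into X.
size 0: {}; under {} X still reaches {M} ∋ M.
size 1: {E}, {V}; under {E} X still reaches {M} ∋ M.
size 2: {E,V}; under {E,V} X still reaches {M} ∋ M.
X↔M cannot be blocked by any observed set — no back-door set.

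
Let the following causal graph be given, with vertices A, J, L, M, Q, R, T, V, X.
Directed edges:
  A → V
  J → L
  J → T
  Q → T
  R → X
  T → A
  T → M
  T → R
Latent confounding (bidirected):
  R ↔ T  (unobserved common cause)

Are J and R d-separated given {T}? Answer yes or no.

Bayes-Ball from J | {T} reaches {L,Q,R,X}.
R ∈ reach(J|{T}) ⇒ J ⊥̸ R | {T}.

No — J and R are d-connected given {T}.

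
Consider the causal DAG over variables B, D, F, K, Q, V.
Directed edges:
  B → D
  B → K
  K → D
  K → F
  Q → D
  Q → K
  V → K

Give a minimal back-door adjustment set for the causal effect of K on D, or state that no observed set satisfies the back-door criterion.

K→D: minimal back-door set {B, Q}.

desc(K)\{K}={D,F}; candidates ⊆ {B,Q,V}.
size 0: {}; under {} K still reaches {B,D,Q,V} ∋ D.
size 1: {B}, {Q}, {V}; under {B} K still reaches {D,Q,V} ∋ D.
{B,Q}: K⊥D given {B,Q} in G with K→· removed — back-door holds.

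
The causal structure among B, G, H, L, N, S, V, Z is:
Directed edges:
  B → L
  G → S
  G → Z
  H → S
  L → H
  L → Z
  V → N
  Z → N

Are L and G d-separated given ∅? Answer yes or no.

Yes — L ⊥ G | ∅.

Bayes-Ball from L | ∅ reaches {B,H,N,S,Z}.
G ∉ reach(L|∅) ⇒ L ⊥ G | ∅.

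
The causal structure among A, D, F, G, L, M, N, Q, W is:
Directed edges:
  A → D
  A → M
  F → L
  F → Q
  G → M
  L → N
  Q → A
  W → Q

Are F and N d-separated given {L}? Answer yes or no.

Yes — F ⊥ N | {L}.

Bayes-Ball from F | {L} reaches {A,D,M,Q}.
N ∉ reach(F|{L}) ⇒ F ⊥ N | {L}.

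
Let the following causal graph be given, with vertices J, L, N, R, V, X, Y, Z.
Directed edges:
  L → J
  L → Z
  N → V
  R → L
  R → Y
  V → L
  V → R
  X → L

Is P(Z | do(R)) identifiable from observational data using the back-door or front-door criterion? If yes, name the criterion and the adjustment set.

desc(R)\{R}={J,L,Y,Z}; candidates ⊆ {N,V,X}.
size 0: {}; under {} R still reaches {J,L,N,V,Z} ∋ Z.
{V}: R⊥Z given {V} in G with R→· removed — back-door holds.
P(Z|do(R)) = Σ_{V} P(Z|R,V)·P(V).

P(Z|do(R)): backdoor, adjust for {V}.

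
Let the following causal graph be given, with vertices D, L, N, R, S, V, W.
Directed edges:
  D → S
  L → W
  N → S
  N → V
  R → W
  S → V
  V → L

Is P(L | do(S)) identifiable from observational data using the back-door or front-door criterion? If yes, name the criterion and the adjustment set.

P(L|do(S)): backdoor, adjust for {N}.

desc(S)\{S}={L,V,W}; candidates ⊆ {D,N,R}.
size 0: {}; under {} S still reaches {D,L,N,V,W} ∋ L.
{N}: S⊥L given {N} in G with S→· removed — back-door holds.
P(L|do(S)) = Σ_{N} P(L|S,N)·P(N).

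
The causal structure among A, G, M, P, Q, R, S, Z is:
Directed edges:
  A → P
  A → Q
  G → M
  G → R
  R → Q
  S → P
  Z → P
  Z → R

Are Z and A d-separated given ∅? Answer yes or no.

Yes — Z ⊥ A | ∅.

Bayes-Ball from Z | ∅ reaches {P,Q,R}.
A ∉ reach(Z|∅) ⇒ Z ⊥ A | ∅.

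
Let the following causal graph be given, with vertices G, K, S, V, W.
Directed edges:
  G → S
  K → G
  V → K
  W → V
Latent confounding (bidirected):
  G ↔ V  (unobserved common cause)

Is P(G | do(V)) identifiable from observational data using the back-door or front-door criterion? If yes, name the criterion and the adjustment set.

desc(V)\{V}={G,K,S}; candidates ⊆ {W}.
V↔G: latent back-door arc(s) into V.
size 0: {}; under {} V still reaches {G,S,W} ∋ G.
size 1: {W}; under {W} V still reaches {G,S} ∋ G.
V↔G cannot be blocked by any observed set — no back-door set.
{K}: (i) intercepts every directed V→G path; (ii) no back-door V→{K}; (iii) {V} blocks every back-door {K}→G. Front-door holds.
P(G|do(V)) = Σ_{K} P(K|V) Σ_{V'} P(G|K,V')P(V').

P(G|do(V)): frontdoor, adjust for {K}.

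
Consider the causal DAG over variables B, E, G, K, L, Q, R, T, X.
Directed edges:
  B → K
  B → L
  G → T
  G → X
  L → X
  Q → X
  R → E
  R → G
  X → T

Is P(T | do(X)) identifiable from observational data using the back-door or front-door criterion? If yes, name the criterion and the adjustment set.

desc(X)\{X}={T}; candidates ⊆ {B,E,G,K,L,Q,R}.
size 0: {}; under {} X still reaches {B,E,G,K,L,Q,R,T} ∋ T.
{G}: X⊥T given {G} in G with X→· removed — back-door holds.
P(T|do(X)) = Σ_{G} P(T|X,G)·P(G).

P(T|do(X)): backdoor, adjust for {G}.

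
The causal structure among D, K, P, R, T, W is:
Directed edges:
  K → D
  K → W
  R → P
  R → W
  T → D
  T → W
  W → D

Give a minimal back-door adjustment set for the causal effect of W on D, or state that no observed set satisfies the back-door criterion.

W→D: minimal back-door set {K, T}.

desc(W)\{W}={D}; candidates ⊆ {K,P,R,T}.
size 0: {}; under {} W still reaches {D,K,P,R,T} ∋ D.
size 1: {K}, {P}, {R} …(+1); under {K} W still reaches {D,P,R,T} ∋ D.
{K,T}: W⊥D given {K,T} in G with W→· removed — back-door holds.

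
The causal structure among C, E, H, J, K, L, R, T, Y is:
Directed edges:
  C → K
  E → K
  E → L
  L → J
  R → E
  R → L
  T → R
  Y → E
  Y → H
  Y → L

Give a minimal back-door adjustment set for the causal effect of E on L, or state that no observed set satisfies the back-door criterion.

E→L: minimal back-door set {R, Y}.

desc(E)\{E}={J,K,L}; candidates ⊆ {C,H,R,T,Y}.
size 0: {}; under {} E still reaches {H,J,L,R,T,Y} ∋ L.
size 1: {C}, {H}, {R} …(+2); under {C} E still reaches {H,J,L,R,T,Y} ∋ L.
{R,Y}: E⊥L given {R,Y} in G with E→· removed — back-door holds.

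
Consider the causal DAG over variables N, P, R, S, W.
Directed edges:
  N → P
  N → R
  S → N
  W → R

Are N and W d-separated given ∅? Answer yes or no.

Bayes-Ball from N | ∅ reaches {P,R,S}.
W ∉ reach(N|∅) ⇒ N ⊥ W | ∅.

Yes — N ⊥ W | ∅.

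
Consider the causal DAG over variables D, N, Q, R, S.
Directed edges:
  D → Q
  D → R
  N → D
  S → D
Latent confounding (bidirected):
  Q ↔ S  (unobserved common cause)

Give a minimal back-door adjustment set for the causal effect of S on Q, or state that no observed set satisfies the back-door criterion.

desc(S)\{S}={D,Q,R}; candidates ⊆ {N}.
S↔Q: latent back-door arc(s) into S.
size 0: {}; under {} S still reaches {Q} ∋ Q.
size 1: {N}; under {N} S still reaches {Q} ∋ Q.
S↔Q cannot be blocked by any observed set — no back-door set.

S→Q: no observed back-door set.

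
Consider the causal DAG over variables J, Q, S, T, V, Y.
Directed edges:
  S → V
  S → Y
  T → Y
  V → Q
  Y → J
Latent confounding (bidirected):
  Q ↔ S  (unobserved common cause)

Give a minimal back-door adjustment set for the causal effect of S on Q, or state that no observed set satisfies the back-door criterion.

S→Q: no observed back-door set.

desc(S)\{S}={J,Q,V,Y}; candidates ⊆ {T}.
S↔Q: latent back-door arc(s) into S.
size 0: {}; under {} S still reaches {Q} ∋ Q.
size 1: {T}; under {T} S still reaches {Q} ∋ Q.
S↔Q cannot be blocked by any observed set — no back-door set.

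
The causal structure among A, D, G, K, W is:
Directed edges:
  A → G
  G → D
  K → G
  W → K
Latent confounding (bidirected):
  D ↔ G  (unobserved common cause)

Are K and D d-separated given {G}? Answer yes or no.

No — K and D are d-connected given {G}.

Bayes-Ball from K | {G} reaches {A,D,W}.
D ∈ reach(K|{G}) ⇒ K ⊥̸ D | {G}.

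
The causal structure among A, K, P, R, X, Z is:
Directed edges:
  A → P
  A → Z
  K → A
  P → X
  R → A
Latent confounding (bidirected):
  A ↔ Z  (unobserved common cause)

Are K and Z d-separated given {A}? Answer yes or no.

Bayes-Ball from K | {A} reaches {R,Z}.
Z ∈ reach(K|{A}) ⇒ K ⊥̸ Z | {A}.

No — K and Z are d-connected given {A}.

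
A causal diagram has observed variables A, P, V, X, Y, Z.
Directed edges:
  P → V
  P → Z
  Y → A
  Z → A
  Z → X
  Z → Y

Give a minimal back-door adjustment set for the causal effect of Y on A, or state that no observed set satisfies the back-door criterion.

Y→A: minimal back-door set {Z}.

desc(Y)\{Y}={A}; candidates ⊆ {P,V,X,Z}.
size 0: {}; under {} Y still reaches {A,P,V,X,Z} ∋ A.
{Z}: Y⊥A given {Z} in G with Y→· removed — back-door holds.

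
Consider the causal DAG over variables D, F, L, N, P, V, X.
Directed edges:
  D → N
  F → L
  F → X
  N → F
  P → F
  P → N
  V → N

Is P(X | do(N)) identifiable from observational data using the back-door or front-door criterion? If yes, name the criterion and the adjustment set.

desc(N)\{N}={F,L,X}; candidates ⊆ {D,P,V}.
size 0: {}; under {} N still reaches {D,F,L,P,V,X} ∋ X.
{P}: N⊥X given {P} in G with N→· removed — back-door holds.
P(X|do(N)) = Σ_{P} P(X|N,P)·P(P).

P(X|do(N)): backdoor, adjust for {P}.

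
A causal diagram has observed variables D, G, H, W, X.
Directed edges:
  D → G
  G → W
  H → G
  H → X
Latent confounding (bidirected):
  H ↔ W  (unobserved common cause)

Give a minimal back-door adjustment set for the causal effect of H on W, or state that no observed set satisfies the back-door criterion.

desc(H)\{H}={G,W,X}; candidates ⊆ {D}.
H↔W: latent back-door arc(s) into H.
size 0: {}; under {} H still reaches {W} ∋ W.
size 1: {D}; under {D} H still reaches {W} ∋ W.
H↔W cannot be blocked by any observed set — no back-door set.

H→W: no observed back-door set.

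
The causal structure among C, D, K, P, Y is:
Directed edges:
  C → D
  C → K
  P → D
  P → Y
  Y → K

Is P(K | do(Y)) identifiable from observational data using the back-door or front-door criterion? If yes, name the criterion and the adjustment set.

desc(Y)\{Y}={K}; candidates ⊆ {C,D,P}.
∅: Y⊥K given ∅ in G with Y→· removed — back-door holds.
P(K|do(Y)) = P(K|Y) — no adjustment needed.

P(K|do(Y)): backdoor, adjust for ∅.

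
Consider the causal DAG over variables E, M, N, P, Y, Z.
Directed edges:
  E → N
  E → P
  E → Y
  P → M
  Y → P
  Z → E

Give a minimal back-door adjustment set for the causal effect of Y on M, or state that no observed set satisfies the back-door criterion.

desc(Y)\{Y}={M,P}; candidates ⊆ {E,N,Z}.
size 0: {}; under {} Y still reaches {E,M,N,P,Z} ∋ M.
{E}: Y⊥M given {E} in G with Y→· removed — back-door holds.

Y→M: minimal back-door set {E}.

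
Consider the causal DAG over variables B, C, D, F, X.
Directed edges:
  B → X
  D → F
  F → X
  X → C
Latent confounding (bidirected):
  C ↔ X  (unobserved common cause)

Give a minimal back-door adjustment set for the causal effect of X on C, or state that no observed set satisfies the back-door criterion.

X→C: no observed back-door set.

desc(X)\{X}={C}; candidates ⊆ {B,D,F}.
X↔C: latent back-door arc(s) into X.
size 0: {}; under {} X still reaches {B,C,D,F} ∋ C.
size 1: {B}, {D}, {F}; under {B} X still reaches {C,D,F} ∋ C.
size 2: {B,D}, {B,F}, {D,F}; under {B,D} X still reaches {C,F} ∋ C.
X↔C cannot be blocked by any observed set — no back-door set.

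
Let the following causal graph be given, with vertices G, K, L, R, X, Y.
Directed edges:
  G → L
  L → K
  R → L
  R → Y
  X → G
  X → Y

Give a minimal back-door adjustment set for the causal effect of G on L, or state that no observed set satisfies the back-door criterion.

G→L: minimal back-door set ∅.

desc(G)\{G}={K,L}; candidates ⊆ {R,X,Y}.
∅: G⊥L given ∅ in G with G→· removed — back-door holds.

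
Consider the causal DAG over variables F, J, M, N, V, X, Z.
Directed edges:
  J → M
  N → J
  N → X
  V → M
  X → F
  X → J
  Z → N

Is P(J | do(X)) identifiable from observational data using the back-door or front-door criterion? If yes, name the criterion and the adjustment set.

desc(X)\{X}={F,J,M}; candidates ⊆ {N,V,Z}.
size 0: {}; under {} X still reaches {J,M,N,Z} ∋ J.
{N}: X⊥J given {N} in G with X→· removed — back-door holds.
P(J|do(X)) = Σ_{N} P(J|X,N)·P(N).

P(J|do(X)): backdoor, adjust for {N}.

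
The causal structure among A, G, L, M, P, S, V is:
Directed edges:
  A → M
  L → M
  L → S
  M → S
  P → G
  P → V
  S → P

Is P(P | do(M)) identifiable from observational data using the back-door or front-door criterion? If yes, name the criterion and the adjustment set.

desc(M)\{M}={G,P,S,V}; candidates ⊆ {A,L}.
size 0: {}; under {} M still reaches {A,G,L,P,S,V} ∋ P.
{L}: M⊥P given {L} in G with M→· removed — back-door holds.
P(P|do(M)) = Σ_{L} P(P|M,L)·P(L).

P(P|do(M)): backdoor, adjust for {L}.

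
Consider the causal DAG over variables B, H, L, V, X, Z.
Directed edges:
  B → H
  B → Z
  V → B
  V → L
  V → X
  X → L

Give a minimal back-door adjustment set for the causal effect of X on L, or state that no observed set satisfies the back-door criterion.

X→L: minimal back-door set {V}.

desc(X)\{X}={L}; candidates ⊆ {B,H,V,Z}.
size 0: {}; under {} X still reaches {B,H,L,V,Z} ∋ L.
{V}: X⊥L given {V} in G with X→· removed — back-door holds.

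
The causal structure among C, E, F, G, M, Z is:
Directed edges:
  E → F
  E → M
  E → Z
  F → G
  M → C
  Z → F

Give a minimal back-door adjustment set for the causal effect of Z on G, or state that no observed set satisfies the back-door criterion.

desc(Z)\{Z}={F,G}; candidates ⊆ {C,E,M}.
size 0: {}; under {} Z still reaches {C,E,F,G,M} ∋ G.
{E}: Z⊥G given {E} in G with Z→· removed — back-door holds.

Z→G: minimal back-door set {E}.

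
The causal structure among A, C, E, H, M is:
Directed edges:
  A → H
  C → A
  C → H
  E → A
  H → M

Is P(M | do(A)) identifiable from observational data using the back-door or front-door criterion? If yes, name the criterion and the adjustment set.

P(M|do(A)): backdoor, adjust for {C}.

desc(A)\{A}={H,M}; candidates ⊆ {C,E}.
size 0: {}; under {} A still reaches {C,E,H,M} ∋ M.
{C}: A⊥M given {C} in G with A→· removed — back-door holds.
P(M|do(A)) = Σ_{C} P(M|A,C)·P(C).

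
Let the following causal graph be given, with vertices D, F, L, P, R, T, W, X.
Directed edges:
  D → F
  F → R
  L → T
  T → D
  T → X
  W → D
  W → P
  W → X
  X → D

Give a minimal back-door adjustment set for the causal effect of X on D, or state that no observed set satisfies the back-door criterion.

desc(X)\{X}={D,F,R}; candidates ⊆ {L,P,T,W}.
size 0: {}; under {} X still reaches {D,F,L,P,R,T,W} ∋ D.
size 1: {L}, {P}, {T} …(+1); under {L} X still reaches {D,F,P,R,T,W} ∋ D.
{T,W}: X⊥D given {T,W} in G with X→· removed — back-door holds.

X→D: minimal back-door set {T, W}.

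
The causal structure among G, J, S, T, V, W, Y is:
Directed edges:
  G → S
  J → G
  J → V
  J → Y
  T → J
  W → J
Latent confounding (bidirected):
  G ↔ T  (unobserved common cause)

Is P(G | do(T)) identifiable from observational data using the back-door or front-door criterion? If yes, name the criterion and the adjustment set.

P(G|do(T)): frontdoor, adjust for {J}.

desc(T)\{T}={G,J,S,V,Y}; candidates ⊆ {W}.
T↔G: latent back-door arc(s) into T.
size 0: {}; under {} T still reaches {G,S} ∋ G.
size 1: {W}; under {W} T still reaches {G,S} ∋ G.
T↔G cannot be blocked by any observed set — no back-door set.
{J}: (i) intercepts every directed T→G path; (ii) no back-door T→{J}; (iii) {T} blocks every back-door {J}→G. Front-door holds.
P(G|do(T)) = Σ_{J} P(J|T) Σ_{T'} P(G|J,T')P(T').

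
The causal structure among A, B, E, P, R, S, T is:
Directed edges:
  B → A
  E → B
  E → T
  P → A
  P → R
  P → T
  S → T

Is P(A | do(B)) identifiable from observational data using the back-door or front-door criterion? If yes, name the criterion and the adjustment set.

desc(B)\{B}={A}; candidates ⊆ {E,P,R,S,T}.
∅: B⊥A given ∅ in G with B→· removed — back-door holds.
P(A|do(B)) = P(A|B) — no adjustment needed.

P(A|do(B)): backdoor, adjust for ∅.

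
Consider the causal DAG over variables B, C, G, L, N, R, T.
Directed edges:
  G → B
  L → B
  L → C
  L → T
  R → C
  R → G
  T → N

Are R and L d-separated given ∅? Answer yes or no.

Bayes-Ball from R | ∅ reaches {B,C,G}.
L ∉ reach(R|∅) ⇒ R ⊥ L | ∅.

Yes — R ⊥ L | ∅.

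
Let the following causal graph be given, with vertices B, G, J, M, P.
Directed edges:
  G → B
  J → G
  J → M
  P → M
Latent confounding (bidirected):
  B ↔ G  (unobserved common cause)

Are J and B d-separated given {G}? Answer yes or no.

Bayes-Ball from J | {G} reaches {B,M}.
B ∈ reach(J|{G}) ⇒ J ⊥̸ B | {G}.

No — J and B are d-connected given {G}.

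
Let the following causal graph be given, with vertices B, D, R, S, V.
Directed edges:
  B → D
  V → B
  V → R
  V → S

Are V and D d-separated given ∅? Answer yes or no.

Bayes-Ball from V | ∅ reaches {B,D,R,S}.
D ∈ reach(V|∅) ⇒ V ⊥̸ D | ∅.

No — V and D are d-connected given ∅.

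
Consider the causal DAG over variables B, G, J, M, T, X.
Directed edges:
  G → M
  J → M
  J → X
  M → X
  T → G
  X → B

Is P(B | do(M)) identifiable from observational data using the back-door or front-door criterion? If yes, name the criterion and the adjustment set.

desc(M)\{M}={B,X}; candidates ⊆ {G,J,T}.
size 0: {}; under {} M still reaches {B,G,J,T,X} ∋ B.
{J}: M⊥B given {J} in G with M→· removed — back-door holds.
P(B|do(M)) = Σ_{J} P(B|M,J)·P(J).

P(B|do(M)): backdoor, adjust for {J}.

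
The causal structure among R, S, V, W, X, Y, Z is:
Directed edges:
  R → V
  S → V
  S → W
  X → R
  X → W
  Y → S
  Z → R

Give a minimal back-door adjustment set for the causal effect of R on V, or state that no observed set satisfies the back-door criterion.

R→V: minimal back-door set ∅.

desc(R)\{R}={V}; candidates ⊆ {S,W,X,Y,Z}.
∅: R⊥V given ∅ in G with R→· removed — back-door holds.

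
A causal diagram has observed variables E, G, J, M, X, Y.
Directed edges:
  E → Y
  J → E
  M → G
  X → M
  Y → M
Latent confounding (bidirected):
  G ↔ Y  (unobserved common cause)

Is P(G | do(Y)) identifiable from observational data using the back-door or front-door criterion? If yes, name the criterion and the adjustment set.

desc(Y)\{Y}={G,M}; candidates ⊆ {E,J,X}.
Y↔G: latent back-door arc(s) into Y.
size 0: {}; under {} Y still reaches {E,G,J} ∋ G.
size 1: {E}, {J}, {X}; under {E} Y still reaches {G} ∋ G.
size 2: {E,J}, {E,X}, {J,X}; under {E,J} Y still reaches {G} ∋ G.
Y↔G cannot be blocked by any observed set — no back-door set.
{M}: (i) intercepts every directed Y→G path; (ii) no back-door Y→{M}; (iii) {Y} blocks every back-door {M}→G. Front-door holds.
P(G|do(Y)) = Σ_{M} P(M|Y) Σ_{Y'} P(G|M,Y')P(Y').

P(G|do(Y)): frontdoor, adjust for {M}.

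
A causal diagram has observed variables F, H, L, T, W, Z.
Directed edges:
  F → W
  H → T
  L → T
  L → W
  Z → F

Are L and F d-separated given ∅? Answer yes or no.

Yes — L ⊥ F | ∅.

Bayes-Ball from L | ∅ reaches {T,W}.
F ∉ reach(L|∅) ⇒ L ⊥ F | ∅.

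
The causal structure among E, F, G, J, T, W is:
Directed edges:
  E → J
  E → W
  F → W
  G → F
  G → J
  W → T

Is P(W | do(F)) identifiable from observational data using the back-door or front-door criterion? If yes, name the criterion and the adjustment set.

desc(F)\{F}={T,W}; candidates ⊆ {E,G,J}.
∅: F⊥W given ∅ in G with F→· removed — back-door holds.
P(W|do(F)) = P(W|F) — no adjustment needed.

P(W|do(F)): backdoor, adjust for ∅.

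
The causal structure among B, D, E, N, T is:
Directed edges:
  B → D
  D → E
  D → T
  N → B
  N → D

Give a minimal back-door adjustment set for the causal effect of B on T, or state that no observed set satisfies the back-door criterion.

B→T: minimal back-door set {N}.

desc(B)\{B}={D,E,T}; candidates ⊆ {N}.
size 0: {}; under {} B still reaches {D,E,N,T} ∋ T.
{N}: B⊥T given {N} in G with B→· removed — back-door holds.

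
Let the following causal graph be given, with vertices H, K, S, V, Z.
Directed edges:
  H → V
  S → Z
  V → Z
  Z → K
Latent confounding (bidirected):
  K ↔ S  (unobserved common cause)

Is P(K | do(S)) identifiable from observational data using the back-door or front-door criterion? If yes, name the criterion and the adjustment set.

P(K|do(S)): frontdoor, adjust for {Z}.

desc(S)\{S}={K,Z}; candidates ⊆ {H,V}.
S↔K: latent back-door arc(s) into S.
size 0: {}; under {} S still reaches {K} ∋ K.
size 1: {H}, {V}; under {H} S still reaches {K} ∋ K.
size 2: {H,V}; under {H,V} S still reaches {K} ∋ K.
S↔K cannot be blocked by any observed set — no back-door set.
{Z}: (i) intercepts every directed S→K path; (ii) no back-door S→{Z}; (iii) {S} blocks every back-door {Z}→K. Front-door holds.
P(K|do(S)) = Σ_{Z} P(Z|S) Σ_{S'} P(K|Z,S')P(S').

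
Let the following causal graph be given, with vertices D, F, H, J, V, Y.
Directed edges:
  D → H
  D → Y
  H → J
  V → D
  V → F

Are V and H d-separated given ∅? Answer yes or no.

No — V and H are d-connected given ∅.

Bayes-Ball from V | ∅ reaches {D,F,H,J,Y}.
H ∈ reach(V|∅) ⇒ V ⊥̸ H | ∅.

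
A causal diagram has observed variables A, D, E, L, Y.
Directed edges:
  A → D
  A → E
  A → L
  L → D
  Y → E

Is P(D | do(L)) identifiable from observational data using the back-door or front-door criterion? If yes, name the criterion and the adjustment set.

P(D|do(L)): backdoor, adjust for {A}.

desc(L)\{L}={D}; candidates ⊆ {A,E,Y}.
size 0: {}; under {} L still reaches {A,D,E} ∋ D.
{A}: L⊥D given {A} in G with L→· removed — back-door holds.
P(D|do(L)) = Σ_{A} P(D|L,A)·P(A).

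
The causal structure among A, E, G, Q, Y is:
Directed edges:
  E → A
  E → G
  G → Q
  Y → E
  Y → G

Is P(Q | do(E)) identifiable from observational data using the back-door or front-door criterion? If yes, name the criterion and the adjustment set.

P(Q|do(E)): backdoor, adjust for {Y}.

desc(E)\{E}={A,G,Q}; candidates ⊆ {Y}.
size 0: {}; under {} E still reaches {G,Q,Y} ∋ Q.
{Y}: E⊥Q given {Y} in G with E→· removed — back-door holds.
P(Q|do(E)) = Σ_{Y} P(Q|E,Y)·P(Y).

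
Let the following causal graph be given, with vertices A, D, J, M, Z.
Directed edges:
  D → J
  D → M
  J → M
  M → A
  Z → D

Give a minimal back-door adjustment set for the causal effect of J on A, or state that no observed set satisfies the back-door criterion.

desc(J)\{J}={A,M}; candidates ⊆ {D,Z}.
size 0: {}; under {} J still reaches {A,D,M,Z} ∋ A.
{D}: J⊥A given {D} in G with J→· removed — back-door holds.

J→A: minimal back-door set {D}.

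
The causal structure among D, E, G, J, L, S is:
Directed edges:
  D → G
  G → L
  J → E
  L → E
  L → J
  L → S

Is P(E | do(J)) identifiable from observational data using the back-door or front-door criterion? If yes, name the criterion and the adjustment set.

desc(J)\{J}={E}; candidates ⊆ {D,G,L,S}.
size 0: {}; under {} J still reaches {D,E,G,L,S} ∋ E.
{L}: J⊥E given {L} in G with J→· removed — back-door holds.
P(E|do(J)) = Σ_{L} P(E|J,L)·P(L).

P(E|do(J)): backdoor, adjust for {L}.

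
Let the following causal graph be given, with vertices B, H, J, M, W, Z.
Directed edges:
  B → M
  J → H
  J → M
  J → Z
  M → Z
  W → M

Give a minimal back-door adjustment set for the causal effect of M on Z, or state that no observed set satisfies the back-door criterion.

desc(M)\{M}={Z}; candidates ⊆ {B,H,J,W}.
size 0: {}; under {} M still reaches {B,H,J,W,Z} ∋ Z.
{J}: M⊥Z given {J} in G with M→· removed — back-door holds.

M→Z: minimal back-door set {J}.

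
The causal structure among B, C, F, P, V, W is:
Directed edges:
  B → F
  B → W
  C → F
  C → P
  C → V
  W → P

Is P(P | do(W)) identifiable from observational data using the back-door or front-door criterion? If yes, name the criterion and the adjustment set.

P(P|do(W)): backdoor, adjust for ∅.

desc(W)\{W}={P}; candidates ⊆ {B,C,F,V}.
∅: W⊥P given ∅ in G with W→· removed — back-door holds.
P(P|do(W)) = P(P|W) — no adjustment needed.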